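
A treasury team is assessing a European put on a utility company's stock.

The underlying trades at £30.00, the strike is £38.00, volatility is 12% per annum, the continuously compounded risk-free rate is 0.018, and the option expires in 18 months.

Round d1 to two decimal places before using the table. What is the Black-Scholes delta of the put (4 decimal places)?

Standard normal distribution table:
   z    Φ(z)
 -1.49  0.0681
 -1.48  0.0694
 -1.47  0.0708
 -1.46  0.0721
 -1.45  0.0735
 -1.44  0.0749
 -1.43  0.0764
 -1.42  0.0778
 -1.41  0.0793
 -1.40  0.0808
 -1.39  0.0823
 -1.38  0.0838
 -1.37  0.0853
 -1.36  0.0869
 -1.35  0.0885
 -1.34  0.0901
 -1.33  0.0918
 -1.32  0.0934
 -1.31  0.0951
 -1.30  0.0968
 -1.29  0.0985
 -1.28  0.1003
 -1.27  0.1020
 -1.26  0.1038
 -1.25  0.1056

-0.9115

σ√T = 0.12·√1.5 = 0.1470
d₁ = [ln(30/38) + (0.018 + 0.12²/2)·1.5] / 0.1470 = [-0.2364 + 0.0378] / 0.1470 = -1.3512 → -1.35
N(d₁) = N(-1.35) = 0.0885
Δ_put = N(d₁) − 1 = 0.0885 − 1 = -0.9115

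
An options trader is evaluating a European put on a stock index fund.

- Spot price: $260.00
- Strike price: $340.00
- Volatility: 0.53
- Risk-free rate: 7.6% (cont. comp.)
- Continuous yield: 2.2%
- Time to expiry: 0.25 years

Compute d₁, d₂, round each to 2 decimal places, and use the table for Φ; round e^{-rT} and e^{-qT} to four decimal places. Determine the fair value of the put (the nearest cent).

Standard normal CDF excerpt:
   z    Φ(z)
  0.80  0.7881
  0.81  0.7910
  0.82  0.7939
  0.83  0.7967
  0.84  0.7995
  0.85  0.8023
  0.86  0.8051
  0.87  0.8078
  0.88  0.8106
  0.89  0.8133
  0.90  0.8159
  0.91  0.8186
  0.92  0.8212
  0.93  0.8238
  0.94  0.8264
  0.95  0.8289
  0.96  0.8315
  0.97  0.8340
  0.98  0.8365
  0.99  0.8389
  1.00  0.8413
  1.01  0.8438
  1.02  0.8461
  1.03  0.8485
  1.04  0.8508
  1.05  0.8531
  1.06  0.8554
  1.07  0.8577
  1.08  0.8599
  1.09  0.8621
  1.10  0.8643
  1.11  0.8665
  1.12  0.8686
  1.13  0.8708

$81.60

σ√T = 0.53 × 0.5000 = 0.2650
d₁ = [ln(260/340) + (0.076 − 0.022 + ½·0.53²)·0.25] / (σ√T) = (-0.2683 + 0.0486) / 0.2650 = -0.8289 ≈ -0.83
d₂ = -0.8289 − 0.2650 = -1.0939 ≈ -1.09
e^(−qT) = e^(−0.022·0.25) = 0.9945;  e^(−rT) = e^(−0.076·0.25) = 0.9812
N(−d₂) = N(1.09) = 0.8621;  N(−d₁) = N(0.83) = 0.7967
P = 340·0.9812·0.8621 − 260·0.9945·0.7967 = 287.6035 − 206.0027 = 81.6007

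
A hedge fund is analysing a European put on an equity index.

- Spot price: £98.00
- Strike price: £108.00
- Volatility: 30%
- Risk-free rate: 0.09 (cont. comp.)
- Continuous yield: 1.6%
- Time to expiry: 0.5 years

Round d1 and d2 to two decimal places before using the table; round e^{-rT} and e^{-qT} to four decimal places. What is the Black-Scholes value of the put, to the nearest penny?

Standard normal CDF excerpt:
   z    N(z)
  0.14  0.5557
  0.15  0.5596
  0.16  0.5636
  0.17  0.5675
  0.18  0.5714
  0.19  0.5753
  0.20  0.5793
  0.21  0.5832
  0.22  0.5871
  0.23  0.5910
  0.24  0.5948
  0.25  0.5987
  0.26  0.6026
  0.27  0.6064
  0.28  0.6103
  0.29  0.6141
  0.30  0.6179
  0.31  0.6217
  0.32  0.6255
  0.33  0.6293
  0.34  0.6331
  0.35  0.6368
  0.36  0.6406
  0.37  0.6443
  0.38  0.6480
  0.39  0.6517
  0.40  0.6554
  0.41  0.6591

σ√T = 0.3 × 0.7071 = 0.2121
d₁ = [ln(98/108) + (0.09 − 0.016 + 0.3²/2)·0.5] / 0.2121 = [-0.0972 + 0.0595] / 0.2121 = -0.1775 → -0.18
d₂ = d₁ − σ√T = -0.1775 − 0.2121 = -0.3897 → -0.39
e^(−qT) = e^(−0.016·0.5) = 0.9920;  e^(−rT) = e^(−0.09·0.5) = 0.9560
N(−d₂) = N(0.39) = 0.6517;  N(−d₁) = N(0.18) = 0.5714
P = 108·0.9560·0.6517 − 98·0.9920·0.5714 = 67.2867 − 55.5492 = 11.7375

£11.74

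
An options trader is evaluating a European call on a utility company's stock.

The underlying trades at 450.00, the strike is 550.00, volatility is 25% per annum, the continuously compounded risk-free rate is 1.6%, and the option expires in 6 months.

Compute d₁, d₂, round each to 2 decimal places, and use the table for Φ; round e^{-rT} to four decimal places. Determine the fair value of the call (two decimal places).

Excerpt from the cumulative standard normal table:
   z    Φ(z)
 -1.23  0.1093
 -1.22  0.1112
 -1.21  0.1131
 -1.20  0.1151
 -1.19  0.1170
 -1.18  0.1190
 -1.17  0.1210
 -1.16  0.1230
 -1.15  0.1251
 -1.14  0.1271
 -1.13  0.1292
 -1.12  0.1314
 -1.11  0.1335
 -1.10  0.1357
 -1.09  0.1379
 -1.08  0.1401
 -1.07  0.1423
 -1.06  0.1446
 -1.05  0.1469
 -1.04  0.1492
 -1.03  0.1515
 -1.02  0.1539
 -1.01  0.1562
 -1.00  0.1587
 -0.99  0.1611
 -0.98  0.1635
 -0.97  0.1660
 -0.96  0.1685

σ√T = 0.25 × 0.7071 = 0.1768
d₁ = [ln(450/550) + (0.016 + 0.25²/2)·0.5] / 0.1768 = [-0.2007 + 0.0236] / 0.1768 = -1.0015 ≈ -1.00
d₂ = d₁ − σ√T = -1.0015 − 0.1768 = -1.1783 ≈ -1.18
e^(−rT) = e^(−0.016·0.5) = 0.9920
C = 450·N(-1.00) − 550·0.9920·N(-1.18) = 450·0.1587 − 550·0.9920·0.1190 = 71.4150 − 64.9264 = 6.4886

6.49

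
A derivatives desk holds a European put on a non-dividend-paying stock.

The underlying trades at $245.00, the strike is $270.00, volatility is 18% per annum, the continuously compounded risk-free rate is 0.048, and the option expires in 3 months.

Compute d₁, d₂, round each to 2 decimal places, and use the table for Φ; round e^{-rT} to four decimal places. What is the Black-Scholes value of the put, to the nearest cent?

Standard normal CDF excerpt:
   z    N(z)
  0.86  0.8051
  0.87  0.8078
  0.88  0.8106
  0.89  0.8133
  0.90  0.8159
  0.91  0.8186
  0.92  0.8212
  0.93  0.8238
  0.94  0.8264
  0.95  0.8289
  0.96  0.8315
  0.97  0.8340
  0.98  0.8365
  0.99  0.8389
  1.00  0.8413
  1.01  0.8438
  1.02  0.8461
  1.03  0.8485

$23.91

T = 0.25;  σ√T = 0.0900
d₁ = [ln(245/270) + (0.048 + 0.18²/2)·0.25] / 0.0900 = [-0.0972 + 0.0161] / 0.0900 = -0.9013 ⇒ -0.90
d₂ = d₁ − σ√T = -0.9013 − 0.0900 = -0.9913 ⇒ -0.99
e^(−rT) = e^(−0.048·0.25) = 0.9881
N(−d₂) = N(0.99) = 0.8389;  N(−d₁) = N(0.90) = 0.8159
P = 270·0.9881·0.8389 − 245·0.8159 = 223.8076 − 199.8955 = 23.9121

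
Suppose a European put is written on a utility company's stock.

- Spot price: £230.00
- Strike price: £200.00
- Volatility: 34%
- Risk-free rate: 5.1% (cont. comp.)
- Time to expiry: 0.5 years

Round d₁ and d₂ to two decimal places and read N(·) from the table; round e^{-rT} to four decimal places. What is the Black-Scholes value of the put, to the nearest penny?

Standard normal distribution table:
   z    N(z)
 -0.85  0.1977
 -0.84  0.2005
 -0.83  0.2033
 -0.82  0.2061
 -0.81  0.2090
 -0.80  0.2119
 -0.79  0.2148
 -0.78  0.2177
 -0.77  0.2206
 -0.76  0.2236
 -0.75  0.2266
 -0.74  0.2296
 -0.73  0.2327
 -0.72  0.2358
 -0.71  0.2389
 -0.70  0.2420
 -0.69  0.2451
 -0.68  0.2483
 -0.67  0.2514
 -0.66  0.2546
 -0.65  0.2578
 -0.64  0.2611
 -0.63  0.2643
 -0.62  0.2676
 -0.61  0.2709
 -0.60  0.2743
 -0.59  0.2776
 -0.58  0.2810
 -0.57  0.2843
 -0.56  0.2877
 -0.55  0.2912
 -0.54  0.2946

£7.36

σ√T = 0.34 × 0.7071 = 0.2404
d₁ = [ln(230/200) + (0.051 + 0.34²/2)·0.5] / 0.2404 = [0.1398 + 0.0544] / 0.2404 = 0.8076 → 0.81
d₂ = d₁ − σ√T = 0.8076 − 0.2404 = 0.5672 → 0.57
exp(−rT) = exp(−0.051·0.5) = 0.9748
N(−d₂) = N(-0.57) = 0.2843;  N(−d₁) = N(-0.81) = 0.2090
P = 200·0.9748·0.2843 − 230·0.2090 = 55.4271 − 48.0700 = 7.3571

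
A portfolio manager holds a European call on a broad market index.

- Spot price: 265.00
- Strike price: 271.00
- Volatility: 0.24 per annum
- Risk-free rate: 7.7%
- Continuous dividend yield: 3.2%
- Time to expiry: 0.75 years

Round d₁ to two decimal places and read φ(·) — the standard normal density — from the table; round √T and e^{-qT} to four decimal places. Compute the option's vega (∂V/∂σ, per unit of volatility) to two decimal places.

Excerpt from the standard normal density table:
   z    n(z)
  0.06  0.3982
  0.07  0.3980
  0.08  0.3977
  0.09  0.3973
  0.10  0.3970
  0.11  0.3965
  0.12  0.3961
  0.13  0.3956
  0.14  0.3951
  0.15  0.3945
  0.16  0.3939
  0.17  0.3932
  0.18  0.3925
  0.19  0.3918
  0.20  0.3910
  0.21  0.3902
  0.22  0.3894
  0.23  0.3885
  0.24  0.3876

88.25

σ√T = 0.24·√0.75 = 0.2078
d₁ = [ln(265/271) + (0.077 − 0.032 + ½·0.24²)·0.75] / (σ√T) = (-0.0224 + 0.0554) / 0.2078 = 0.1586 ⇒ 0.16
√T = √0.75 = 0.8660
φ(d₁) = φ(0.16) = 0.3939
e^(−qT) = e^(−0.032·0.75) = 0.9763
vega = S·e^(−qT)·φ(d₁)·√T = 265·0.9763·0.3939·0.8660 = 88.2537
(Call and put vega coincide under Black-Scholes.)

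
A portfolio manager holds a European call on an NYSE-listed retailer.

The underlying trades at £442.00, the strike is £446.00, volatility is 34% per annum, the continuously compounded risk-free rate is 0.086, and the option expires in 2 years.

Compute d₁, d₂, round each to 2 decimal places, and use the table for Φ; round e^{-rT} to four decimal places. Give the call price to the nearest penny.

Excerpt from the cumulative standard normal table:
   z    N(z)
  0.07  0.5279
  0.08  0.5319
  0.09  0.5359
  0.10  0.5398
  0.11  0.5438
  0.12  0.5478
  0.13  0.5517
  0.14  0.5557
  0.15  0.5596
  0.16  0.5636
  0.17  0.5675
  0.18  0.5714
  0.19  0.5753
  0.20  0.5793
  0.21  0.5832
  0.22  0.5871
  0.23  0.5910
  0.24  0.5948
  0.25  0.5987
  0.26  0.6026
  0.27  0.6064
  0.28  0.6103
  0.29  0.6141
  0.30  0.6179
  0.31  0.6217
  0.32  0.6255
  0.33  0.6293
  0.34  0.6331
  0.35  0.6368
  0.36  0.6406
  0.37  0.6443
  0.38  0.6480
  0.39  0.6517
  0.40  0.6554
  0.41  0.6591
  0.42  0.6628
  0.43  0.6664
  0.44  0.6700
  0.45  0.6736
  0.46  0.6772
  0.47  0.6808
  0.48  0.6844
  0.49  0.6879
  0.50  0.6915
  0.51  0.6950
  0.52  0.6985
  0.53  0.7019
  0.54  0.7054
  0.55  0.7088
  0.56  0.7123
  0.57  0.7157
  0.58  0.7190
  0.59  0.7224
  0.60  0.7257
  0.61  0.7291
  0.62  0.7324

σ√T = 0.34 × 1.4142 = 0.4808
d₁ = [ln(442/446) + (0.086 + 0.34²/2)·2] / 0.4808 = [-0.0090 + 0.2876] / 0.4808 = 0.5794 → 0.58
d₂ = d₁ − σ√T = 0.5794 − 0.4808 = 0.0986 → 0.10
e^(−rT) = e^(−0.086·2) = 0.8420
N(d₁) = N(0.58) = 0.7190;  N(d₂) = N(0.10) = 0.5398
C = 442·0.7190 − 446·0.8420·0.5398 = 317.7980 − 202.7122 = 115.0858

£115.09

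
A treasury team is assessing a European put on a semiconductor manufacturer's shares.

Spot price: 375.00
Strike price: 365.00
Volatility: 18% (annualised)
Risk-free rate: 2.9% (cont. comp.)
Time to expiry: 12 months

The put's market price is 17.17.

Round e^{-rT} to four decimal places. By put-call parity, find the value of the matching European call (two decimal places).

exp(−rT) = exp(−0.029·1) = 0.9714
Put-call parity: C − P = S − K·e^(−rT) = 375 − 365·0.9714 = 375 − 354.5610 = 20.4390
C = P + (C − P) = 17.17 + (20.4390) = 37.6090

37.61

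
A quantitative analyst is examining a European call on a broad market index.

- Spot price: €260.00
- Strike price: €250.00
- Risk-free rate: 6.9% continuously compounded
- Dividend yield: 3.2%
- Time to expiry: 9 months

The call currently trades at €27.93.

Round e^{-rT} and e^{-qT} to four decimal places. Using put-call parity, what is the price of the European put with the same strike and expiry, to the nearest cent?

€11.49

e^(−qT) = e^(−0.032·0.75) = 0.9763;  e^(−rT) = e^(−0.069·0.75) = 0.9496
Put-call parity: C − P = S·e^(−qT) − K·e^(−rT) = 260·0.9763 − 250·0.9496 = 253.8380 − 237.4000 = 16.4380
P = C − (C − P) = 27.93 − (16.4380) = 11.4920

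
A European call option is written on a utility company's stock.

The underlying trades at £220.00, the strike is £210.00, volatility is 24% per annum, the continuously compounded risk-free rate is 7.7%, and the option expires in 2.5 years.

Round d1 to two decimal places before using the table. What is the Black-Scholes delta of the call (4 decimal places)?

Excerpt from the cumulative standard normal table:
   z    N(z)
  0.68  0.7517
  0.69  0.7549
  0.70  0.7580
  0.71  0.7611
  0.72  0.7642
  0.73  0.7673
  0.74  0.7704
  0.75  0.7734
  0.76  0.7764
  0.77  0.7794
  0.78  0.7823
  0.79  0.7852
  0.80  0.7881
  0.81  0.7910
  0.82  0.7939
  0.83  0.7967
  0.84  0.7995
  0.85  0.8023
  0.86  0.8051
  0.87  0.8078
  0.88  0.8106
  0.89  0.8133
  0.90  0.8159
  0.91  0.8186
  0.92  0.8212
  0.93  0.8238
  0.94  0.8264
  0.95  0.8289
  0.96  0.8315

T = 2.5;  σ√T = 0.3795
d₁ = [ln(220/210) + (0.077 + ½·0.24²)·2.5] / (σ√T) = (0.0465 + 0.2645) / 0.3795 = 0.8196 which rounds to 0.82
N(d₁) = N(0.82) = 0.7939
Δ_call = N(d₁) = 0.7939

0.7939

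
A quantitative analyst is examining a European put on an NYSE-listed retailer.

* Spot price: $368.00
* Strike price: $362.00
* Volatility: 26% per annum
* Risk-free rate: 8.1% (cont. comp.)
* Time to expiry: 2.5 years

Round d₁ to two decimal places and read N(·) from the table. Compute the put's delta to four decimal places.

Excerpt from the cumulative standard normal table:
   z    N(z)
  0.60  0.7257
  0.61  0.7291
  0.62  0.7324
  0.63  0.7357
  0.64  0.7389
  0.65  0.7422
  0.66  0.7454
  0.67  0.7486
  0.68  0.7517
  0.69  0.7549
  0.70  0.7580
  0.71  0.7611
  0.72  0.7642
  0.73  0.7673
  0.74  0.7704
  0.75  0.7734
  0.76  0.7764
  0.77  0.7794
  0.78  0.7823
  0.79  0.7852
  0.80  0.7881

-0.2296

σ√T = 0.26·√2.5 = 0.4111
d₁ = [ln(368/362) + (0.081 + 0.26²/2)·2.5] / 0.4111 = [0.0164 + 0.2870] / 0.4111 = 0.7381 → 0.74
N(d₁) = N(0.74) = 0.7704
Δ_put = N(d₁) − 1 = 0.7704 − 1 = -0.2296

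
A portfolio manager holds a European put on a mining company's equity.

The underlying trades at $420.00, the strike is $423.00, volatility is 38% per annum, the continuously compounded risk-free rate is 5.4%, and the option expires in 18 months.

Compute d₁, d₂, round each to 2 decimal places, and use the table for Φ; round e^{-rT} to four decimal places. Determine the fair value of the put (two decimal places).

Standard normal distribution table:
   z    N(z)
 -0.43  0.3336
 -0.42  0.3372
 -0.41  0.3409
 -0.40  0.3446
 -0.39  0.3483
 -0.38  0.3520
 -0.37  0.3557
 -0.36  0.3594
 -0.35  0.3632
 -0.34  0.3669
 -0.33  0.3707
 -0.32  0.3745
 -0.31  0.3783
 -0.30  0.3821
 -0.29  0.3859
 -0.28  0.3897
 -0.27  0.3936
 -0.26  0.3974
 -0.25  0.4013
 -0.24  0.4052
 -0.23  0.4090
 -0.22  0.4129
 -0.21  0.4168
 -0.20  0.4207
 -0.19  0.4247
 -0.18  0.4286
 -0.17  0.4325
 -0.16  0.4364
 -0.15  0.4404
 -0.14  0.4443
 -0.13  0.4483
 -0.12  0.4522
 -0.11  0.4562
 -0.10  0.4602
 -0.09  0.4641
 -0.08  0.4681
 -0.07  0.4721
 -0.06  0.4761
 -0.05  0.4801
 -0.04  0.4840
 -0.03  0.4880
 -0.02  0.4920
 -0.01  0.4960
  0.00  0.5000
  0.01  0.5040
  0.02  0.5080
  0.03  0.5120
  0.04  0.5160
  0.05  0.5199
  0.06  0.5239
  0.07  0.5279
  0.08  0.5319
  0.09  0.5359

T = 1.5;  σ√T = 0.4654
d₁ = [ln(420/423) + (0.054 + ½·0.38²)·1.5] / (σ√T) = (-0.0071 + 0.1893) / 0.4654 = 0.3915 which rounds to 0.39
d₂ = 0.3915 − 0.4654 = -0.0740 which rounds to -0.07
exp(−rT) = exp(−0.054·1.5) = 0.9222
P = 423·0.9222·N(0.07) − 420·N(-0.39) = 423·0.9222·0.5279 − 420·0.3483 = 205.9288 − 146.2860 = 59.6428

$59.64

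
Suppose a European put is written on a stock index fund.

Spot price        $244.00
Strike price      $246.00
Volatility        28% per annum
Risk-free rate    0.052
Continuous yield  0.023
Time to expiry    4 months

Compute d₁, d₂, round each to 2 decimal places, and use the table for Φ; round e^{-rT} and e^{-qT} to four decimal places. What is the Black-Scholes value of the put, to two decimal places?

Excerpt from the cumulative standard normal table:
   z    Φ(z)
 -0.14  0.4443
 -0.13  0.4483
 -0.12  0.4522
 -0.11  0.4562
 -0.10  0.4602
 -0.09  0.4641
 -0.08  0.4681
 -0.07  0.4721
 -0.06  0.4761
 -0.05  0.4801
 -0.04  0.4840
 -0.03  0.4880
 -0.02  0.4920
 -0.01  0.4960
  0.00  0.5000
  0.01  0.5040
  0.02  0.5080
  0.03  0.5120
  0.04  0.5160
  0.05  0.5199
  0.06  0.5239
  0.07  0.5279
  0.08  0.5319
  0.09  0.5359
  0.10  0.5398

$15.25

T = 0.3333;  σ√T = 0.1617
d₁ = [ln(244/246) + (0.052 − 0.023 + 0.28²/2)·0.3333] / 0.1617 = [-0.0082 + 0.0227] / 0.1617 = 0.0901 ⇒ 0.09
d₂ = d₁ − σ√T = 0.0901 − 0.1617 = -0.0715 ⇒ -0.07
exp(−qT) = exp(−0.023·0.3333) = 0.9924;  exp(−rT) = exp(−0.052·0.3333) = 0.9828
N(−d₂) = N(0.07) = 0.5279;  N(−d₁) = N(-0.09) = 0.4641
P = 246·0.9828·0.5279 − 244·0.9924·0.4641 = 127.6297 − 112.3798 = 15.2500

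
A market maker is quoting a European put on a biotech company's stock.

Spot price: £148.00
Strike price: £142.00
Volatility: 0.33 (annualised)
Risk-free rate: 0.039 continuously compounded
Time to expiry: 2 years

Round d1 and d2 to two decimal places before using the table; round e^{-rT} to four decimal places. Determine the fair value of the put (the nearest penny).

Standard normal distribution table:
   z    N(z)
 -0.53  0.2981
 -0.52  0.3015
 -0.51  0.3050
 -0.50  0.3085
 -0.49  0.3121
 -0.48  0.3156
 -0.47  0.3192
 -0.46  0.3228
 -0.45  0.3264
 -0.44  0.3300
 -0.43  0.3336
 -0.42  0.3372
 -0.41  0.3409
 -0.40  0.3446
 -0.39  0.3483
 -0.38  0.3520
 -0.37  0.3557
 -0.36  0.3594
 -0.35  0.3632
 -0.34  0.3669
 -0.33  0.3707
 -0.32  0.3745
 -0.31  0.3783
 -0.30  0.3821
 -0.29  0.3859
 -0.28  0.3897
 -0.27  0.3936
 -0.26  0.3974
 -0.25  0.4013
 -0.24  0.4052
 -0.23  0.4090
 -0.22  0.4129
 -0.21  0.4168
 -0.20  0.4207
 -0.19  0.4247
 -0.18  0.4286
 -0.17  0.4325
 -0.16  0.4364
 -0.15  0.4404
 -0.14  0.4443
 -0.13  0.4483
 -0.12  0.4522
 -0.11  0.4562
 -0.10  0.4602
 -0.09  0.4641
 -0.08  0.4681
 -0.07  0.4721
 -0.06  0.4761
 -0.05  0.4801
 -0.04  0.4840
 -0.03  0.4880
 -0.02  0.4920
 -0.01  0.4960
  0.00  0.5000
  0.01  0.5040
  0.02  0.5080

£18.43

σ√T = 0.33 × 1.4142 = 0.4667
d₁ = [ln(148/142) + (0.039 + ½·0.33²)·2] / (σ√T) = (0.0414 + 0.1869) / 0.4667 = 0.4892 ⇒ 0.49
d₂ = 0.4892 − 0.4667 = 0.0225 ⇒ 0.02
exp(−rT) = exp(−0.039·2) = 0.9250
N(−d₂) = N(-0.02) = 0.4920;  N(−d₁) = N(-0.49) = 0.3121
P = 142·0.9250·0.4920 − 148·0.3121 = 64.6242 − 46.1908 = 18.4334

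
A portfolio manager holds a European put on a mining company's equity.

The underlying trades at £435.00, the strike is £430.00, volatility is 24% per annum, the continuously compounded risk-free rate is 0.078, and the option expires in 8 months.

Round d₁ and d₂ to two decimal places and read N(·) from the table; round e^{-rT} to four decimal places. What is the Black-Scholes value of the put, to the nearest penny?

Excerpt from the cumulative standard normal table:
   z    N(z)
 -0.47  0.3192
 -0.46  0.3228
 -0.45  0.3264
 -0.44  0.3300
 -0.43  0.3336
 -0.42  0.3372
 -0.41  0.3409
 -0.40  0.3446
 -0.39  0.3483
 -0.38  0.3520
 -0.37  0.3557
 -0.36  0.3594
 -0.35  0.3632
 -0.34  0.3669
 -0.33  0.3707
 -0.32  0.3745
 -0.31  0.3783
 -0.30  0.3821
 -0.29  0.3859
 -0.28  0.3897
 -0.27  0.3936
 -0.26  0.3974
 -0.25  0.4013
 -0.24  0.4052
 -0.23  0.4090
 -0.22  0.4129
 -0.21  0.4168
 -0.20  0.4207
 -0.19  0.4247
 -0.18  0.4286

£20.27

T = 0.6667;  σ√T = 0.1960
d₁ = [ln(435/430) + (0.078 + 0.24²/2)·0.6667] / 0.1960 = [0.0116 + 0.0712] / 0.1960 = 0.4223 ≈ 0.42
d₂ = d₁ − σ√T = 0.4223 − 0.1960 = 0.2264 ≈ 0.23
exp(−rT) = exp(−0.078·0.6667) = 0.9493
P = 430·0.9493·N(-0.23) − 435·N(-0.42) = 430·0.9493·0.4090 − 435·0.3372 = 166.9534 − 146.6820 = 20.2714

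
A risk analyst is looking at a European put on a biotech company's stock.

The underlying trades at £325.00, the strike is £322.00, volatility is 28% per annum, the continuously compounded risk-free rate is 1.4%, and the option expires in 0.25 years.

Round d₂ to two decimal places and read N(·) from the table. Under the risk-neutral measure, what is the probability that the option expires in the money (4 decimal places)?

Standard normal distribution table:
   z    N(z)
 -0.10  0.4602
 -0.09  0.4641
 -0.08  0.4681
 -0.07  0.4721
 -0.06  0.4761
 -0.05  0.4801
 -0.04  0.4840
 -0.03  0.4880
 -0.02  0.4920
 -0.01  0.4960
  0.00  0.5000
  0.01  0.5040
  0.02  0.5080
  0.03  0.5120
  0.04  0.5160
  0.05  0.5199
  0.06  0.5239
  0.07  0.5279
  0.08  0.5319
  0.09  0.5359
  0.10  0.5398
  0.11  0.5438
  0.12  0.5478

σ√T = 0.28 × 0.5000 = 0.1400
d₁ = [ln(325/322) + (0.014 + 0.28²/2)·0.25] / 0.1400 = [0.0093 + 0.0133] / 0.1400 = 0.1612 ⇒ 0.16
d₂ = d₁ − σ√T = 0.1612 − 0.1400 = 0.0212 ⇒ 0.02
Risk-neutral Pr[S_T < K] = N(−d₂) = N(-0.02) = 0.4920

0.4920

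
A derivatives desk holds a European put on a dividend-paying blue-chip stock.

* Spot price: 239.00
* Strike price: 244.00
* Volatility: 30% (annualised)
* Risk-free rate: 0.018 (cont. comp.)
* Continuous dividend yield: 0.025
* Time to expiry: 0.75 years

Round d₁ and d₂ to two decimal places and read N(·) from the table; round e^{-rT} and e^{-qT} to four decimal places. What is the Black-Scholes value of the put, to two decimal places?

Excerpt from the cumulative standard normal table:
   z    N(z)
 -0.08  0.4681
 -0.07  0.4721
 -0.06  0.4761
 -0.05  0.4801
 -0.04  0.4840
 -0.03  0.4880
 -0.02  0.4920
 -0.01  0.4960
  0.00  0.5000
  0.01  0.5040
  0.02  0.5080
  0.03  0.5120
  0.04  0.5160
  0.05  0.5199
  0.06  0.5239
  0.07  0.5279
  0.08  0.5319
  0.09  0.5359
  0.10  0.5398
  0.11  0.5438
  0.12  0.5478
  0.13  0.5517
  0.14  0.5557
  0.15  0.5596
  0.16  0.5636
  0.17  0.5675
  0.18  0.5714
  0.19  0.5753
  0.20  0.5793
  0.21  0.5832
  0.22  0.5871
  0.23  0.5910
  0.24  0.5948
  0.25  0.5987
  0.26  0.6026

27.81

σ√T = 0.3 × 0.8660 = 0.2598
d₁ = [ln(239/244) + (0.018 − 0.025 + ½·0.3²)·0.75] / (σ√T) = (-0.0207 + 0.0285) / 0.2598 = 0.0300 which rounds to 0.03
d₂ = 0.0300 − 0.2598 = -0.2298 which rounds to -0.23
exp(−qT) = exp(−0.025·0.75) = 0.9814;  exp(−rT) = exp(−0.018·0.75) = 0.9866
N(−d₂) = N(0.23) = 0.5910;  N(−d₁) = N(-0.03) = 0.4880
P = 244·0.9866·0.5910 − 239·0.9814·0.4880 = 142.2717 − 114.4626 = 27.8090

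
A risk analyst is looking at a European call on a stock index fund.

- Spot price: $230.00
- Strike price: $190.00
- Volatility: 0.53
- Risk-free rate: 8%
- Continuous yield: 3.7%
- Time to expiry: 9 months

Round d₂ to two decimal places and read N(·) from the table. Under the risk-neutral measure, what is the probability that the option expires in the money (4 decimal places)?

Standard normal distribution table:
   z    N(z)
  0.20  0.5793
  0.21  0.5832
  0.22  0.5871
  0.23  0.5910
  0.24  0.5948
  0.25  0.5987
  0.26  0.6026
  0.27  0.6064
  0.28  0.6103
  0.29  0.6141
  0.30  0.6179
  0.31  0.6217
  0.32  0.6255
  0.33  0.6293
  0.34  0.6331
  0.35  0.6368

σ√T = 0.53 × 0.8660 = 0.4590
d₁ = [ln(230/190) + (0.08 − 0.037 + 0.53²/2)·0.75] / 0.4590 = [0.1911 + 0.1376] / 0.4590 = 0.7160 → 0.72
d₂ = d₁ − σ√T = 0.7160 − 0.4590 = 0.2570 → 0.26
Risk-neutral Pr[S_T > K] = N(d₂) = N(0.26) = 0.6026

0.6026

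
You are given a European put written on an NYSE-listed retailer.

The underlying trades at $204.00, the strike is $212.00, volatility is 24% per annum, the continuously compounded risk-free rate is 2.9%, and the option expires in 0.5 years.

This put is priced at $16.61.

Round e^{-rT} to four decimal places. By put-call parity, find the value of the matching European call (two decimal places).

e^(−rT) = e^(−0.029·0.5) = 0.9856
Put-call parity: C − P = S − K·e^(−rT) = 204 − 212·0.9856 = 204 − 208.9472 = -4.9472
C = P + (C − P) = 16.61 + (-4.9472) = 11.6628

$11.66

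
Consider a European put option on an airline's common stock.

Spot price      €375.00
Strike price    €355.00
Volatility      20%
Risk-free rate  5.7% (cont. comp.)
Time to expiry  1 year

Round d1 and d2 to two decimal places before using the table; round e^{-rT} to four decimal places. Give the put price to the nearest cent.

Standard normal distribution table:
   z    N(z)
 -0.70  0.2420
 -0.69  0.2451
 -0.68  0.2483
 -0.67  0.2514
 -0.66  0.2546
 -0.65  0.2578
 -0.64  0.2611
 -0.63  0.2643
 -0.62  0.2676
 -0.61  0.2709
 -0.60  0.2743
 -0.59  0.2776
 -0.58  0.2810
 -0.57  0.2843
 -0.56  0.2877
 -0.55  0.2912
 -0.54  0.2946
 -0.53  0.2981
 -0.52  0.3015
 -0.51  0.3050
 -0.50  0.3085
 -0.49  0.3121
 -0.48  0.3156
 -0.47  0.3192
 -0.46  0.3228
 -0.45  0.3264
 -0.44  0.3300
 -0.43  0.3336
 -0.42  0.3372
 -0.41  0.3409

σ√T = 0.2 × 1.0000 = 0.2000
ln(S/K) + (r + σ²/2)T = ln(375/355) + (0.057 + 0.2²/2)·1 = 0.0548 + 0.0770 = 0.1318
d₁ = 0.1318 / 0.2000 = 0.6590 ≈ 0.66
d₂ = d₁ − σ√T = 0.6590 − 0.2000 = 0.4590 ≈ 0.46
exp(−rT) = exp(−0.057·1) = 0.9446
N(−d₂) = N(-0.46) = 0.3228;  N(−d₁) = N(-0.66) = 0.2546
P = 355·0.9446·0.3228 − 375·0.2546 = 108.2455 − 95.4750 = 12.7705

€12.77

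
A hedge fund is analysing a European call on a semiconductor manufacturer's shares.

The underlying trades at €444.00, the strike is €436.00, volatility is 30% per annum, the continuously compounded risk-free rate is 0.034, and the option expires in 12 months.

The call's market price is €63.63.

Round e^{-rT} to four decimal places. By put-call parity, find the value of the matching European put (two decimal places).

€41.07

e^(−rT) = e^(−0.034·1) = 0.9666
Put-call parity: C − P = S − K·e^(−rT) = 444 − 436·0.9666 = 444 − 421.4376 = 22.5624
P = C − (C − P) = 63.63 − (22.5624) = 41.0676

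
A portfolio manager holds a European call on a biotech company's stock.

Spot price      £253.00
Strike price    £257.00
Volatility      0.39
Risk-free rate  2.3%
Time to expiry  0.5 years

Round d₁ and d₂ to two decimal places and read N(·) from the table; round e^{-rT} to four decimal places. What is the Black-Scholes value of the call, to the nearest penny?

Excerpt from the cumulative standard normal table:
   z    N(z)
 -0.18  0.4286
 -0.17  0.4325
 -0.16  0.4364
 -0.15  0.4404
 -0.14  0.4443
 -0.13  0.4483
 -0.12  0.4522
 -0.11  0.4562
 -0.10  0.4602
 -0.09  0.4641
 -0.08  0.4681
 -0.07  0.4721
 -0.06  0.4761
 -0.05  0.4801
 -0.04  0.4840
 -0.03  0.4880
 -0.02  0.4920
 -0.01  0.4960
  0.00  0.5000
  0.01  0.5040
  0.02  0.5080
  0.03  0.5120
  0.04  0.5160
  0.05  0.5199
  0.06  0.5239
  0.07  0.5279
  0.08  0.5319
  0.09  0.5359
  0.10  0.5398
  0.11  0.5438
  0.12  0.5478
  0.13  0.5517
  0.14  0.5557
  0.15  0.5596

σ√T = 0.39·√0.5 = 0.2758
d₁ = [ln(253/257) + (0.023 + 0.39²/2)·0.5] / 0.2758 = [-0.0157 + 0.0495] / 0.2758 = 0.1227 ⇒ 0.12
d₂ = d₁ − σ√T = 0.1227 − 0.2758 = -0.1531 ⇒ -0.15
e^(−rT) = e^(−0.023·0.5) = 0.9886
C = 253·N(0.12) − 257·0.9886·N(-0.15) = 253·0.5478 − 257·0.9886·0.4404 = 138.5934 − 111.8925 = 26.7009

£26.70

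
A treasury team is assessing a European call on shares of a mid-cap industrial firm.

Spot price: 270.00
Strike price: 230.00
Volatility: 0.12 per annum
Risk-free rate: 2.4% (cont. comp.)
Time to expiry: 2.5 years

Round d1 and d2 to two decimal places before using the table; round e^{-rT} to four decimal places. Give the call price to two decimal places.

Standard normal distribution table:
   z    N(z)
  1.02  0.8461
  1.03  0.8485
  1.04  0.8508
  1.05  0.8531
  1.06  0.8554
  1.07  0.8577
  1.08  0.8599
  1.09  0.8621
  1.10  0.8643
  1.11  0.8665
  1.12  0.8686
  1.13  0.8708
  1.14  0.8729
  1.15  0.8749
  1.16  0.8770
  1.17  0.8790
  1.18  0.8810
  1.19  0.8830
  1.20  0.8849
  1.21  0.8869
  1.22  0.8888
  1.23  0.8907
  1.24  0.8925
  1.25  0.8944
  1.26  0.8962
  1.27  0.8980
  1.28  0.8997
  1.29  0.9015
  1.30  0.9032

56.18

σ√T = 0.12 × 1.5811 = 0.1897
d₁ = [ln(270/230) + (0.024 + 0.12²/2)·2.5] / 0.1897 = [0.1603 + 0.0780] / 0.1897 = 1.2562 → 1.26
d₂ = d₁ − σ√T = 1.2562 − 0.1897 = 1.0664 → 1.07
e^(−rT) = e^(−0.024·2.5) = 0.9418
C = 270·N(1.26) − 230·0.9418·N(1.07) = 270·0.8962 − 230·0.9418·0.8577 = 241.9740 − 185.7898 = 56.1842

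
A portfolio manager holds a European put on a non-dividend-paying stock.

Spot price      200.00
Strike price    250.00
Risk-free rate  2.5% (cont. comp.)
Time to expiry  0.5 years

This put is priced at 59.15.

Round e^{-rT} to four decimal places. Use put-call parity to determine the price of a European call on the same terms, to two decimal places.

exp(−rT) = exp(−0.025·0.5) = 0.9876
Put-call parity: C − P = S − K·e^(−rT) = 200 − 250·0.9876 = 200 − 246.9000 = -46.9000
C = P + (C − P) = 59.15 + (-46.9000) = 12.2500

12.25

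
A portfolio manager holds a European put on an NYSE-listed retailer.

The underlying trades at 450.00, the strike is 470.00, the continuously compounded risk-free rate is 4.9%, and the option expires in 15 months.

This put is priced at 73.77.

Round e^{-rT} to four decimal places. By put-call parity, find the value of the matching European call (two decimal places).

exp(−rT) = exp(−0.049·1.25) = 0.9406
Put-call parity: C − P = S − K·e^(−rT) = 450 − 470·0.9406 = 450 − 442.0820 = 7.9180
C = P + (C − P) = 73.77 + (7.9180) = 81.6880

81.69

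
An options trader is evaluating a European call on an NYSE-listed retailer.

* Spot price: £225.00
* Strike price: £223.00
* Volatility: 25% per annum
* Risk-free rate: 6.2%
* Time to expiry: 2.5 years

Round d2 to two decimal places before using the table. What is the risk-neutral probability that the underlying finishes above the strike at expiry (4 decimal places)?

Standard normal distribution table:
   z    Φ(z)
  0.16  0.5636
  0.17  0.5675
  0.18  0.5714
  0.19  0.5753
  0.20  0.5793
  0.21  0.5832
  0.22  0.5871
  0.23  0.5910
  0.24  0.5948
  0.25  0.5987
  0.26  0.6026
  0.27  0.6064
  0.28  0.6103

σ√T = 0.25 × 1.5811 = 0.3953
d₁ = [ln(225/223) + (0.062 + 0.25²/2)·2.5] / 0.3953 = [0.0089 + 0.2331] / 0.3953 = 0.6124 ⇒ 0.61
d₂ = d₁ − σ√T = 0.6124 − 0.3953 = 0.2171 ⇒ 0.22
Risk-neutral Pr[S_T > K] = N(d₂) = N(0.22) = 0.5871

0.5871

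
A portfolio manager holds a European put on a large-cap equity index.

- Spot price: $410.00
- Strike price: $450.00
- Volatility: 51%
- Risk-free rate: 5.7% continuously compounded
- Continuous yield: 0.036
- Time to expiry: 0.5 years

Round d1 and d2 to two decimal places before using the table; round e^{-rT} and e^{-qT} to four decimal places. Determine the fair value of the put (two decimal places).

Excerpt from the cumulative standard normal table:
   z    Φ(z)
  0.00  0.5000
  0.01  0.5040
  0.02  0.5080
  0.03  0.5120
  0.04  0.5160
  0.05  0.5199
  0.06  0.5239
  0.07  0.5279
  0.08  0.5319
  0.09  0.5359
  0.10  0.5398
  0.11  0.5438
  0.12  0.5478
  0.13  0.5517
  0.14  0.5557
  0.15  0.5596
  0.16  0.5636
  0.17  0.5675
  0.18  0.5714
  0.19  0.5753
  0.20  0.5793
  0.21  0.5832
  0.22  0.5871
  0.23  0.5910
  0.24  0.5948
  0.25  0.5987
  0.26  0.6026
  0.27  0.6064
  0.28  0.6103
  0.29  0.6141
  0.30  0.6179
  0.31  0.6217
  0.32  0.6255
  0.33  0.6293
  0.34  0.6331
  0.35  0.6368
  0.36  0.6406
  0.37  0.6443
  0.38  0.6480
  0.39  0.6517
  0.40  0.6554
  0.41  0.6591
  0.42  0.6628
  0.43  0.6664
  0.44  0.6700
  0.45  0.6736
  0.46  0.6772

$78.90

T = 0.5;  σ√T = 0.3606
ln(S/K) + (r − q + σ²/2)T = ln(410/450) + (0.057 − 0.036 + 0.51²/2)·0.5 = -0.0931 + 0.0755 = -0.0176
d₁ = -0.0176 / 0.3606 = -0.0487 → -0.05
d₂ = d₁ − σ√T = -0.0487 − 0.3606 = -0.4093 → -0.41
exp(−qT) = exp(−0.036·0.5) = 0.9822;  exp(−rT) = exp(−0.057·0.5) = 0.9719
N(−d₂) = N(0.41) = 0.6591;  N(−d₁) = N(0.05) = 0.5199
P = 450·0.9719·0.6591 − 410·0.9822·0.5199 = 288.2607 − 209.3648 = 78.8959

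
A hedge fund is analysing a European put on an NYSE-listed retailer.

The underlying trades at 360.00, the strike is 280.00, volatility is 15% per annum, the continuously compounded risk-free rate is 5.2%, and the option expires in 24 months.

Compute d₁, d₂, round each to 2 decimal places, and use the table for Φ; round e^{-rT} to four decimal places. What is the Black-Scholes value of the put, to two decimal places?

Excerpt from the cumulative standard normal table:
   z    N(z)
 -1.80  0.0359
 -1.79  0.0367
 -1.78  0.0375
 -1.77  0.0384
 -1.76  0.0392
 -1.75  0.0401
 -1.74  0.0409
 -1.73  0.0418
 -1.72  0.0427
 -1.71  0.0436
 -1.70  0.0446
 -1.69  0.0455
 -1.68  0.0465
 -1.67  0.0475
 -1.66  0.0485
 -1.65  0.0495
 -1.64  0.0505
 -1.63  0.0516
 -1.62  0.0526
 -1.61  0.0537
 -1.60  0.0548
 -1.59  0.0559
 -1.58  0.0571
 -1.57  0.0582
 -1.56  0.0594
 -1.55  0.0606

1.19

σ√T = 0.15 × 1.4142 = 0.2121
d₁ = [ln(360/280) + (0.052 + 0.15²/2)·2] / 0.2121 = [0.2513 + 0.1265] / 0.2121 = 1.7810 ⇒ 1.78
d₂ = d₁ − σ√T = 1.7810 − 0.2121 = 1.5689 ⇒ 1.57
e^(−rT) = e^(−0.052·2) = 0.9012
P = 280·0.9012·N(-1.57) − 360·N(-1.78) = 280·0.9012·0.0582 − 360·0.0375 = 14.6860 − 13.5000 = 1.1860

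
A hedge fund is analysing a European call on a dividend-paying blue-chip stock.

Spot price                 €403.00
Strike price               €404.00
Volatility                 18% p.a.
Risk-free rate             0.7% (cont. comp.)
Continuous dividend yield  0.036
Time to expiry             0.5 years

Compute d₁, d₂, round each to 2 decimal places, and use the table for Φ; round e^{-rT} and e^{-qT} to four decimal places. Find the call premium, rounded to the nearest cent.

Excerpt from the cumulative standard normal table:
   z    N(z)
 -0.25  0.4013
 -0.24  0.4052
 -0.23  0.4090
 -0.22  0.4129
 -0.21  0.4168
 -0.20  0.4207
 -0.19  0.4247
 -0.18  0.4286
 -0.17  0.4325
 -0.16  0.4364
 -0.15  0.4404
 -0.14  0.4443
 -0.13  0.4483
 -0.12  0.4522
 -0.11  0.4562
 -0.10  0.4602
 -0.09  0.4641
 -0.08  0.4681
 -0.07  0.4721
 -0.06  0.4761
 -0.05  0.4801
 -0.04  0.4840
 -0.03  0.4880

σ√T = 0.18 × 0.7071 = 0.1273
ln(S/K) + (r − q + σ²/2)T = ln(403/404) + (0.007 − 0.036 + 0.18²/2)·0.5 = -0.0025 − 0.0064 = -0.0089
d₁ = -0.0089 / 0.1273 = -0.0698 which rounds to -0.07
d₂ = d₁ − σ√T = -0.0698 − 0.1273 = -0.1970 which rounds to -0.20
e^(−qT) = e^(−0.036·0.5) = 0.9822;  e^(−rT) = e^(−0.007·0.5) = 0.9965
N(d₁) = N(-0.07) = 0.4721;  N(d₂) = N(-0.20) = 0.4207
C = 403·0.9822·0.4721 − 404·0.9965·0.4207 = 186.8697 − 169.3679 = 17.5018

€17.50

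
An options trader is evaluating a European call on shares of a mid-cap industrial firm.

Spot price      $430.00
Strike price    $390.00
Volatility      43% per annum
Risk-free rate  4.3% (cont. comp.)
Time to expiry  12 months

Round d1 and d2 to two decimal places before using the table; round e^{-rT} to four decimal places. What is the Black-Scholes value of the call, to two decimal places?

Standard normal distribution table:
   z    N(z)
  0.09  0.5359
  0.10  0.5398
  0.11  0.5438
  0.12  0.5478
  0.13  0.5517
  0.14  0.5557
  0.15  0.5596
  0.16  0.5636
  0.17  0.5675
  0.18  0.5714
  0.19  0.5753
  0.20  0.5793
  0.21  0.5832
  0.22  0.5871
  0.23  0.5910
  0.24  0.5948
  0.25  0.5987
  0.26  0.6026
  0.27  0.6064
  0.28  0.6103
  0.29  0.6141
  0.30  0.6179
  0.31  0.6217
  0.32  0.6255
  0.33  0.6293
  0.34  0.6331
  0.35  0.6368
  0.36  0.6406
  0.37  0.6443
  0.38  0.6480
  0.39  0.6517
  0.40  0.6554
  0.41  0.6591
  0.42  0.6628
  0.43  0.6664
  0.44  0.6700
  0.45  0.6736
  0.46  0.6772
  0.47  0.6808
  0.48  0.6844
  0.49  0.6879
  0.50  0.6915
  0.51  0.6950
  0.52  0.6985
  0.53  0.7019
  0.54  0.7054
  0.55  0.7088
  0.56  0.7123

$100.17

T = 1;  σ√T = 0.4300
d₁ = [ln(430/390) + (0.043 + 0.43²/2)·1] / 0.4300 = [0.0976 + 0.1354] / 0.4300 = 0.5421 which rounds to 0.54
d₂ = d₁ − σ√T = 0.5421 − 0.4300 = 0.1121 which rounds to 0.11
e^(−rT) = e^(−0.043·1) = 0.9579
N(d₁) = N(0.54) = 0.7054;  N(d₂) = N(0.11) = 0.5438
C = 430·0.7054 − 390·0.9579·0.5438 = 303.3220 − 203.1533 = 100.1687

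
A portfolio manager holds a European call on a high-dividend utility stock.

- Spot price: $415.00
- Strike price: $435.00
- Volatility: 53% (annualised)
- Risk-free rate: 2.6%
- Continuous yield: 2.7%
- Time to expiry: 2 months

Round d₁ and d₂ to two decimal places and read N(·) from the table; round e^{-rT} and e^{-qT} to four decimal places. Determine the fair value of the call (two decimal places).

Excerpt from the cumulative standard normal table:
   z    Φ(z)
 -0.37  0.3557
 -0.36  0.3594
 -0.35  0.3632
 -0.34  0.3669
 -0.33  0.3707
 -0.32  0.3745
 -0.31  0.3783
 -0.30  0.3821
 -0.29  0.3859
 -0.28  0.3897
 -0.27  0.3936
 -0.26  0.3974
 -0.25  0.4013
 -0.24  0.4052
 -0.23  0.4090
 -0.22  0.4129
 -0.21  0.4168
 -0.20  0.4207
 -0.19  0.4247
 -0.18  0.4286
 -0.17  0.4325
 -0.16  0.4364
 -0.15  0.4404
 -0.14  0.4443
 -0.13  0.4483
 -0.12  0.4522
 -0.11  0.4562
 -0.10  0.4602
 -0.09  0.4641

$27.91

σ√T = 0.53 × 0.4082 = 0.2164
d₁ = [ln(415/435) + (0.026 − 0.027 + 0.53²/2)·0.1667] / 0.2164 = [-0.0471 + 0.0232] / 0.2164 = -0.1101 → -0.11
d₂ = d₁ − σ√T = -0.1101 − 0.2164 = -0.3265 → -0.33
e^(−qT) = e^(−0.027·0.1667) = 0.9955;  e^(−rT) = e^(−0.026·0.1667) = 0.9957
N(d₁) = N(-0.11) = 0.4562;  N(d₂) = N(-0.33) = 0.3707
C = 415·0.9955·0.4562 − 435·0.9957·0.3707 = 188.4710 − 160.5611 = 27.9099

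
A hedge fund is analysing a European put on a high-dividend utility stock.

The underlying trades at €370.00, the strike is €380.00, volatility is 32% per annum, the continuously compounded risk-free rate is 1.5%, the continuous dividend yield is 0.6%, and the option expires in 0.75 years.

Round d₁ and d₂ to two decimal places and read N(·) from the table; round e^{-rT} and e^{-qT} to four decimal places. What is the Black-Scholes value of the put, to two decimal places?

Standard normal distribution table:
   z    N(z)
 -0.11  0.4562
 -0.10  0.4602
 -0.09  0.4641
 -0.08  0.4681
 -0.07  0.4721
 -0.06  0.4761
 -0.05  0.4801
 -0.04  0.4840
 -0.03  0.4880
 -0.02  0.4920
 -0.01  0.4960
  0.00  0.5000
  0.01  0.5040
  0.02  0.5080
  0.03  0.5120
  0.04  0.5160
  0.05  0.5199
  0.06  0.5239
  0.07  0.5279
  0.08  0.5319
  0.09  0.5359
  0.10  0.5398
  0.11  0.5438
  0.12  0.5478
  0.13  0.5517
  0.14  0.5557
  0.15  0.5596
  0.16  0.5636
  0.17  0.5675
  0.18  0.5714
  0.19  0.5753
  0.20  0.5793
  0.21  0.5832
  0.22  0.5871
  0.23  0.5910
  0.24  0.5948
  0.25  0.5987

T = 0.75;  σ√T = 0.2771
d₁ = [ln(370/380) + (0.015 − 0.006 + 0.32²/2)·0.75] / 0.2771 = [-0.0267 + 0.0452] / 0.2771 = 0.0667 which rounds to 0.07
d₂ = d₁ − σ√T = 0.0667 − 0.2771 = -0.2104 which rounds to -0.21
exp(−qT) = exp(−0.006·0.75) = 0.9955;  exp(−rT) = exp(−0.015·0.75) = 0.9888
P = 380·0.9888·N(0.21) − 370·0.9955·N(-0.07) = 380·0.9888·0.5832 − 370·0.9955·0.4721 = 219.1339 − 173.8910 = 45.2429

€45.24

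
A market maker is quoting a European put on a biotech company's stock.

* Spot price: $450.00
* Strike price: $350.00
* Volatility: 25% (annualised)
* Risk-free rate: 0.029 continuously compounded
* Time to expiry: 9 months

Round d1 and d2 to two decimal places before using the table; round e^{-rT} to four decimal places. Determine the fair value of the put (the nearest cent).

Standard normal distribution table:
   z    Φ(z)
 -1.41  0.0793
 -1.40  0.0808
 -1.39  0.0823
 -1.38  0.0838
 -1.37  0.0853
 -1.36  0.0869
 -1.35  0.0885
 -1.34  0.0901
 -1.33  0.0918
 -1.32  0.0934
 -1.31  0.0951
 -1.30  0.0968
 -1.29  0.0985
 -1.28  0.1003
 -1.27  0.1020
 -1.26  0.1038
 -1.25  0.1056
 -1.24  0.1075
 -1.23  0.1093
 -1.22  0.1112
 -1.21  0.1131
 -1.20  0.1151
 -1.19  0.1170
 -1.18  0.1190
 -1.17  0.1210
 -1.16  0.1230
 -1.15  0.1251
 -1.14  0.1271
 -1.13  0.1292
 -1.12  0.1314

$4.46

T = 0.75;  σ√T = 0.2165
d₁ = [ln(450/350) + (0.029 + 0.25²/2)·0.75] / 0.2165 = [0.2513 + 0.0452] / 0.2165 = 1.3695 ⇒ 1.37
d₂ = d₁ − σ√T = 1.3695 − 0.2165 = 1.1530 ⇒ 1.15
e^(−rT) = e^(−0.029·0.75) = 0.9785
P = 350·0.9785·N(-1.15) − 450·N(-1.37) = 350·0.9785·0.1251 − 450·0.0853 = 42.8436 − 38.3850 = 4.4586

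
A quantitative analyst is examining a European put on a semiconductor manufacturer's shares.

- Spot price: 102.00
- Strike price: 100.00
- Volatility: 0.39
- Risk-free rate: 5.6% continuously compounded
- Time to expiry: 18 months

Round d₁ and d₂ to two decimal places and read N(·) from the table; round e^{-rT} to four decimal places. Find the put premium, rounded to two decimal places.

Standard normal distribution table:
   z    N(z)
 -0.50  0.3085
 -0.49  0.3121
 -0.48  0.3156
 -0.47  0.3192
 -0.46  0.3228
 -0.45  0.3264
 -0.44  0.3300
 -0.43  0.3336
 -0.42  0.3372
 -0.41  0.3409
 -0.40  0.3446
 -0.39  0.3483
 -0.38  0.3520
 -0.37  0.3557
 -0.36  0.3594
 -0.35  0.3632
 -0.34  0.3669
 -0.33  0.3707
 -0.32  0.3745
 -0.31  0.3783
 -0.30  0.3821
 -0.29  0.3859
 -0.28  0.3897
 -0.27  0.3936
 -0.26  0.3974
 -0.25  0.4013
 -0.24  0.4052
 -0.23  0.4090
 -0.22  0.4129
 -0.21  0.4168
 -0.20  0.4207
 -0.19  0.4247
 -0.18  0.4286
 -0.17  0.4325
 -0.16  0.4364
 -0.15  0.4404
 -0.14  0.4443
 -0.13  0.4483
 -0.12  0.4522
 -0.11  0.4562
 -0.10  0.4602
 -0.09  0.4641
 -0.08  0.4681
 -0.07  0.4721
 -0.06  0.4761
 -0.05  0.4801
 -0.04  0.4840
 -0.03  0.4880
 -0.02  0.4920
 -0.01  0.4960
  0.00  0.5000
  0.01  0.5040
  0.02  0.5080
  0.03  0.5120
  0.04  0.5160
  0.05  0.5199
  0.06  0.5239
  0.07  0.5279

13.78

T = 1.5;  σ√T = 0.4777
d₁ = [ln(102/100) + (0.056 + 0.39²/2)·1.5] / 0.4777 = [0.0198 + 0.1981] / 0.4777 = 0.4561 ≈ 0.46
d₂ = d₁ − σ√T = 0.4561 − 0.4777 = -0.0215 ≈ -0.02
exp(−rT) = exp(−0.056·1.5) = 0.9194
N(−d₂) = N(0.02) = 0.5080;  N(−d₁) = N(-0.46) = 0.3228
P = 100·0.9194·0.5080 − 102·0.3228 = 46.7055 − 32.9256 = 13.7799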